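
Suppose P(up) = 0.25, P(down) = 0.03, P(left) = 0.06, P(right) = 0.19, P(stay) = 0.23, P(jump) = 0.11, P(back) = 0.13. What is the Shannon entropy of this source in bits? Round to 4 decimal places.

2.5711 bits

H = −Σ pᵢ log₂ pᵢ.
−0.25·log₂(0.25) = 0.5000
−0.03·log₂(0.03) = 0.1518
−0.06·log₂(0.06) = 0.2435
−0.19·log₂(0.19) = 0.4552
−0.23·log₂(0.23) = 0.4877
−0.11·log₂(0.11) = 0.3503
−0.13·log₂(0.13) = 0.3826
Sum ≈ 2.5711 → 2.5711 bits.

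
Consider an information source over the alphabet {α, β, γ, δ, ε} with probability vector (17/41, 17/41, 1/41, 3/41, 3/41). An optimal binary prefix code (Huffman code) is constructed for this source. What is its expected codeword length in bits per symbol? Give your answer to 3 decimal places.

Repeatedly combine the two least-probable nodes; the expected code length is the sum of the merged weights.
merge 1/41 + 3/41 → 4/41
merge 3/41 + 4/41 → 7/41
merge 7/41 + 17/41 → 24/41
merge 17/41 + 24/41 → 1
L = 4/41 + 7/41 + 24/41 + 1 = 76/41 ≈ 1.854 bits/symbol.

1.854 bits/symbol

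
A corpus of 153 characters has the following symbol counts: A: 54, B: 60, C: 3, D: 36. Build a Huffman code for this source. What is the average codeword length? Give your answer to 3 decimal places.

1.863 bits/symbol

Probabilities are the counts divided by 153.
Repeatedly combine the two least-probable nodes; the expected code length is the sum of the merged weights.
merge 1/51 + 4/17 → 13/51
merge 13/51 + 6/17 → 31/51
merge 20/51 + 31/51 → 1
L = 13/51 + 31/51 + 1 = 95/51 ≈ 1.863 bits/symbol.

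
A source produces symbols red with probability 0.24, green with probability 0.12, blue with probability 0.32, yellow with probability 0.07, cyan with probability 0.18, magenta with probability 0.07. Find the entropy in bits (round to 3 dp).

2.370 bits

H = −Σ pᵢ log₂ pᵢ.
−0.24·log₂(0.24) = 0.4941
−0.12·log₂(0.12) = 0.3671
−0.32·log₂(0.32) = 0.5260
−0.07·log₂(0.07) = 0.2686
−0.18·log₂(0.18) = 0.4453
−0.07·log₂(0.07) = 0.2686
Sum ≈ 2.3697 → 2.370 bits.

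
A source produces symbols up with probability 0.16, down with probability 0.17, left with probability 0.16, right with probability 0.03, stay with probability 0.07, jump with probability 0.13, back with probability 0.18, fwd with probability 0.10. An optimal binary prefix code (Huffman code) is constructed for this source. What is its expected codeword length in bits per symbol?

Repeatedly combine the two least-probable nodes; the expected code length is the sum of the merged weights.
merge 3/100 + 7/100 → 1/10
merge 1/10 + 1/10 → 1/5
merge 13/100 + 4/25 → 29/100
merge 4/25 + 17/100 → 33/100
merge 9/50 + 1/5 → 19/50
merge 29/100 + 33/100 → 31/50
merge 19/50 + 31/50 → 1
L = 1/10 + 1/5 + 29/100 + 33/100 + 19/50 + 31/50 + 1 = 73/25 = 2.92 bits/symbol.

2.92 bits/symbol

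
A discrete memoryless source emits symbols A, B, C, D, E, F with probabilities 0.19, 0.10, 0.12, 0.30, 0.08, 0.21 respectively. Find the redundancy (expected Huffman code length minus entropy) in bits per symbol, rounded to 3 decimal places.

0.040 bits

Entropy H = −Σ p log₂ p ≈ 2.4399 bits.
Huffman merges: 2/25+1/10→9/50; 3/25+9/50→3/10; 19/100+21/100→2/5; 3/10+3/10→3/5; 2/5+3/5→1. L = 62/25 ≈ 2.4800.
L − H = 2.4800 − 2.4399 = 0.040 bits.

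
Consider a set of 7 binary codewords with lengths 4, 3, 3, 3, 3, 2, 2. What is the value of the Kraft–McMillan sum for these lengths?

With common denominator 2^4 = 16: Σ 2^(−ℓᵢ) = 1/16 + 2/16 + 2/16 + 2/16 + 2/16 + 4/16 + 4/16 = 17/16 = 1.0625.

1.0625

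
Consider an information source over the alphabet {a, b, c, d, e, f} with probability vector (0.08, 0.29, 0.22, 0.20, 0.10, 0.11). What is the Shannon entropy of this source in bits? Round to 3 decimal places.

H = −Σ pᵢ log₂ pᵢ.
−0.08·log₂(0.08) = 0.2915
−0.29·log₂(0.29) = 0.5179
−0.22·log₂(0.22) = 0.4806
−0.20·log₂(0.20) = 0.4644
−0.10·log₂(0.10) = 0.3322
−0.11·log₂(0.11) = 0.3503
Sum ≈ 2.4369 → 2.437 bits.

2.437 bits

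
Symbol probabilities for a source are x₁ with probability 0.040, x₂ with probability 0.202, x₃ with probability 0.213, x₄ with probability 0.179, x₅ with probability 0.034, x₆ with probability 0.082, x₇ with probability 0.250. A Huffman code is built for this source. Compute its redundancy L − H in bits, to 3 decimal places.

0.032 bits

Entropy H = −Σ p log₂ p ≈ 2.5331 bits.
Huffman merges: 17/500+1/25→37/500; 37/500+41/500→39/250; 39/250+179/1000→67/200; 101/500+213/1000→83/200; 1/4+67/200→117/200; 83/200+117/200→1. L = 513/200 ≈ 2.5650.
L − H = 2.5650 − 2.5331 = 0.032 bits.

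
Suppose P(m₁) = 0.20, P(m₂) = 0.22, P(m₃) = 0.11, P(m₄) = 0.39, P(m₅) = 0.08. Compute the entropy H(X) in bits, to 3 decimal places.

2.117 bits

H = −Σ pᵢ log₂ pᵢ.
−0.20·log₂(0.20) = 0.4644
−0.22·log₂(0.22) = 0.4806
−0.11·log₂(0.11) = 0.3503
−0.39·log₂(0.39) = 0.5298
−0.08·log₂(0.08) = 0.2915
Sum ≈ 2.1166 → 2.117 bits.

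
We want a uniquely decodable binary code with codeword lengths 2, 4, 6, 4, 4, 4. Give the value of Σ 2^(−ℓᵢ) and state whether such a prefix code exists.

0.515625; yes

With common denominator 2^6 = 64: Σ 2^(−ℓᵢ) = 16/64 + 4/64 + 1/64 + 4/64 + 4/64 + 4/64 = 33/64 = 0.515625.
Kraft's inequality requires Σ ≤ 1; here Σ = 0.515625 ≤ 1, so such a prefix code exists.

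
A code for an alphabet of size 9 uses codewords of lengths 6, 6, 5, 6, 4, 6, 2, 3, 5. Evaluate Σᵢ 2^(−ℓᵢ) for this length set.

0.5625

With common denominator 2^6 = 64: Σ 2^(−ℓᵢ) = 1/64 + 1/64 + 2/64 + 1/64 + 4/64 + 1/64 + 16/64 + 8/64 + 2/64 = 36/64 = 0.5625.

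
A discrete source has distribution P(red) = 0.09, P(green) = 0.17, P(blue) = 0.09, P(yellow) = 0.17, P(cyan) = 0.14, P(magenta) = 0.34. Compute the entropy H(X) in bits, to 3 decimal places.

H = −Σ pᵢ log₂ pᵢ.
−0.09·log₂(0.09) = 0.3127
−0.17·log₂(0.17) = 0.4346
−0.09·log₂(0.09) = 0.3127
−0.17·log₂(0.17) = 0.4346
−0.14·log₂(0.14) = 0.3971
−0.34·log₂(0.34) = 0.5292
Sum ≈ 2.4208 → 2.421 bits.

2.421 bits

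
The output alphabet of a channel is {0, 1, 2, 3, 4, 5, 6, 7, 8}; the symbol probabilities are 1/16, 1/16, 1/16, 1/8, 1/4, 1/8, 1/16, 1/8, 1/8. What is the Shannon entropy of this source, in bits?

3 bits

Each probability is a power of 1/2, so log₂(1/p) is an integer.
H = Σ p·log₂(1/p) = 1/16·4 + 1/16·4 + 1/16·4 + 1/8·3 + 1/4·2 + 1/8·3 + 1/16·4 + 1/8·3 + 1/8·3 = 3 bits.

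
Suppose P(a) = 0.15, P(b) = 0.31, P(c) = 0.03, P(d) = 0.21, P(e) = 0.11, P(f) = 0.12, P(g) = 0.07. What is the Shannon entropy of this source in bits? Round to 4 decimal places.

H = −Σ pᵢ log₂ pᵢ.
−0.15·log₂(0.15) = 0.4105
−0.31·log₂(0.31) = 0.5238
−0.03·log₂(0.03) = 0.1518
−0.21·log₂(0.21) = 0.4728
−0.11·log₂(0.11) = 0.3503
−0.12·log₂(0.12) = 0.3671
−0.07·log₂(0.07) = 0.2686
Sum ≈ 2.5448 → 2.5448 bits.

2.5448 bits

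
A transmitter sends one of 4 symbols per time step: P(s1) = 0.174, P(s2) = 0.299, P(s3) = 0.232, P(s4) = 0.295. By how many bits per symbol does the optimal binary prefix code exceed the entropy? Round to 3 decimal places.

Entropy H = −Σ p log₂ p ≈ 1.9683 bits.
Huffman merges: 87/500+29/125→203/500; 59/200+299/1000→297/500; 203/500+297/500→1. L = 2 ≈ 2.0000.
L − H = 2.0000 − 1.9683 = 0.032 bits.

0.032 bits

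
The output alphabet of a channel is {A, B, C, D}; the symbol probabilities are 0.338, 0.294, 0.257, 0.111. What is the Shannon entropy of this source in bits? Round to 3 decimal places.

1.904 bits

H = −Σ pᵢ log₂ pᵢ.
−0.338·log₂(0.338) = 0.5289
−0.294·log₂(0.294) = 0.5192
−0.257·log₂(0.257) = 0.5038
−0.111·log₂(0.111) = 0.3520
Sum ≈ 1.9040 → 1.904 bits.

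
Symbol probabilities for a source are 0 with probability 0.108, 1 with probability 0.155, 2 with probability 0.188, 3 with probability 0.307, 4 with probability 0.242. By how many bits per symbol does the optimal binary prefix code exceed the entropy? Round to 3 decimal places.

Entropy H = −Σ p log₂ p ≈ 2.2354 bits.
Huffman merges: 27/250+31/200→263/1000; 47/250+121/500→43/100; 263/1000+307/1000→57/100; 43/100+57/100→1. L = 2263/1000 ≈ 2.2630.
L − H = 2.2630 − 2.2354 = 0.028 bits.

0.028 bits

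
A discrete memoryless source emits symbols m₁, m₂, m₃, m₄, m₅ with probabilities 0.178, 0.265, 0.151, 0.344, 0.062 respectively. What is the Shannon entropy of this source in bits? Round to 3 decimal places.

2.141 bits

H = −Σ pᵢ log₂ pᵢ.
−0.178·log₂(0.178) = 0.4432
−0.265·log₂(0.265) = 0.5077
−0.151·log₂(0.151) = 0.4118
−0.344·log₂(0.344) = 0.5296
−0.062·log₂(0.062) = 0.2487
Sum ≈ 2.1411 → 2.141 bits.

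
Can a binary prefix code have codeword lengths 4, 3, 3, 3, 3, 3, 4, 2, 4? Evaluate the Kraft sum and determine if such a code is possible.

1.0625; no

With common denominator 2^4 = 16: Σ 2^(−ℓᵢ) = 1/16 + 2/16 + 2/16 + 2/16 + 2/16 + 2/16 + 1/16 + 4/16 + 1/16 = 17/16 = 1.0625.
Kraft's inequality requires Σ ≤ 1; here Σ = 1.0625 > 1, so no such prefix code exists.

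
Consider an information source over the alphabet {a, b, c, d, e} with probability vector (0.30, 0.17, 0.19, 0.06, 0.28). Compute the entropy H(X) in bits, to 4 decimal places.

2.1687 bits

H = −Σ pᵢ log₂ pᵢ.
−0.30·log₂(0.30) = 0.5211
−0.17·log₂(0.17) = 0.4346
−0.19·log₂(0.19) = 0.4552
−0.06·log₂(0.06) = 0.2435
−0.28·log₂(0.28) = 0.5142
Sum ≈ 2.1687 → 2.1687 bits.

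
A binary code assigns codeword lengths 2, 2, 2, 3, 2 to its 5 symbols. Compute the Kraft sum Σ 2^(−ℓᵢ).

With common denominator 2^3 = 8: Σ 2^(−ℓᵢ) = 2/8 + 2/8 + 2/8 + 1/8 + 2/8 = 9/8 = 1.125.

1.125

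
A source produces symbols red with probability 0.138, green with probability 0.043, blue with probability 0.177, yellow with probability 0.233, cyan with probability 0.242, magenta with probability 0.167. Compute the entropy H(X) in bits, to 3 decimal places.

2.448 bits

H = −Σ pᵢ log₂ pᵢ.
−0.138·log₂(0.138) = 0.3943
−0.043·log₂(0.043) = 0.1952
−0.177·log₂(0.177) = 0.4422
−0.233·log₂(0.233) = 0.4897
−0.242·log₂(0.242) = 0.4954
−0.167·log₂(0.167) = 0.4312
Sum ≈ 2.4479 → 2.448 bits.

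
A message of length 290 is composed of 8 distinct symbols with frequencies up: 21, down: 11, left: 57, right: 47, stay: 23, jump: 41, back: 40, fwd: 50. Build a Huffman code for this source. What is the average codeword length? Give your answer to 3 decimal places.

2.914 bits/symbol

Probabilities are the counts divided by 290.
Repeatedly combine the two least-probable nodes; the expected code length is the sum of the merged weights.
merge 11/290 + 21/290 → 16/145
merge 23/290 + 16/145 → 11/58
merge 4/29 + 41/290 → 81/290
merge 47/290 + 5/29 → 97/290
merge 11/58 + 57/290 → 56/145
merge 81/290 + 97/290 → 89/145
merge 56/145 + 89/145 → 1
L = 16/145 + 11/58 + 81/290 + 97/290 + 56/145 + 89/145 + 1 = 169/58 ≈ 2.914 bits/symbol.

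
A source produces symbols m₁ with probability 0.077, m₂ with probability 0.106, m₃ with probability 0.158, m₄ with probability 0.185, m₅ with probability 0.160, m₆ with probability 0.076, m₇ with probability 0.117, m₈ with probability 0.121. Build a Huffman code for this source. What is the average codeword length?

Repeatedly combine the two least-probable nodes; the expected code length is the sum of the merged weights.
merge 19/250 + 77/1000 → 153/1000
merge 53/500 + 117/1000 → 223/1000
merge 121/1000 + 153/1000 → 137/500
merge 79/500 + 4/25 → 159/500
merge 37/200 + 223/1000 → 51/125
merge 137/500 + 159/500 → 74/125
merge 51/125 + 74/125 → 1
L = 153/1000 + 223/1000 + 137/500 + 159/500 + 51/125 + 74/125 + 1 = 371/125 = 2.968 bits/symbol.

2.968 bits/symbol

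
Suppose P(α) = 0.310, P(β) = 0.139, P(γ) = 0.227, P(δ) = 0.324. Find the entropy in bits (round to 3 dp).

H = −Σ pᵢ log₂ pᵢ.
−0.310·log₂(0.310) = 0.5238
−0.139·log₂(0.139) = 0.3957
−0.227·log₂(0.227) = 0.4856
−0.324·log₂(0.324) = 0.5268
Sum ≈ 1.9319 → 1.932 bits.

1.932 bits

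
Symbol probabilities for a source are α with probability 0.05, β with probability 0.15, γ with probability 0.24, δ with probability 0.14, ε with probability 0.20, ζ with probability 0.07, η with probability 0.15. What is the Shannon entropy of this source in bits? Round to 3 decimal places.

H = −Σ pᵢ log₂ pᵢ.
−0.05·log₂(0.05) = 0.2161
−0.15·log₂(0.15) = 0.4105
−0.24·log₂(0.24) = 0.4941
−0.14·log₂(0.14) = 0.3971
−0.20·log₂(0.20) = 0.4644
−0.07·log₂(0.07) = 0.2686
−0.15·log₂(0.15) = 0.4105
Sum ≈ 2.6614 → 2.661 bits.

2.661 bits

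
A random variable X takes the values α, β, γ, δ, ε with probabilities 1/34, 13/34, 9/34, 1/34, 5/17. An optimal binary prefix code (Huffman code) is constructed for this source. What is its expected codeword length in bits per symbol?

Repeatedly combine the two least-probable nodes; the expected code length is the sum of the merged weights.
merge 1/34 + 1/34 → 1/17
merge 1/17 + 9/34 → 11/34
merge 5/17 + 11/34 → 21/34
merge 13/34 + 21/34 → 1
L = 1/17 + 11/34 + 21/34 + 1 = 2 bits/symbol.

2 bits/symbol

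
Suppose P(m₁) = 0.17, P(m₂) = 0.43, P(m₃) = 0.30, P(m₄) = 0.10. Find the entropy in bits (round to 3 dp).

H = −Σ pᵢ log₂ pᵢ.
−0.17·log₂(0.17) = 0.4346
−0.43·log₂(0.43) = 0.5236
−0.30·log₂(0.30) = 0.5211
−0.10·log₂(0.10) = 0.3322
Sum ≈ 1.8114 → 1.811 bits.

1.811 bits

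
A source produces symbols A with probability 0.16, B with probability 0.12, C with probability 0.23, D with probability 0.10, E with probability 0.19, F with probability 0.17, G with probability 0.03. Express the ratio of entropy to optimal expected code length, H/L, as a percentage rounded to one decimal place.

97.8%

Entropy H = −Σ p log₂ p ≈ 2.6515 bits.
Huffman merges: 3/100+1/10→13/100; 3/25+13/100→1/4; 4/25+17/100→33/100; 19/100+23/100→21/50; 1/4+33/100→29/50; 21/50+29/50→1. L = 271/100 ≈ 2.7100.
Efficiency = H/L = 2.6515/2.7100 = 97.8%.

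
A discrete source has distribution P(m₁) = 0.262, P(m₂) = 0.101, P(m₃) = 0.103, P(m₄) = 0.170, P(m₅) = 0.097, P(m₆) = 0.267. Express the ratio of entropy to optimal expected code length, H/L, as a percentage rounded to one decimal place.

Entropy H = −Σ p log₂ p ≈ 2.4478 bits.
Huffman merges: 97/1000+101/1000→99/500; 103/1000+17/100→273/1000; 99/500+131/500→23/50; 267/1000+273/1000→27/50; 23/50+27/50→1. L = 2471/1000 ≈ 2.4710.
Efficiency = H/L = 2.4478/2.4710 = 99.1%.

99.1%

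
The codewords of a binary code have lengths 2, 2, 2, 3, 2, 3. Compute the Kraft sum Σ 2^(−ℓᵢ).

With common denominator 2^3 = 8: Σ 2^(−ℓᵢ) = 2/8 + 2/8 + 2/8 + 1/8 + 2/8 + 1/8 = 10/8 = 1.25.

1.25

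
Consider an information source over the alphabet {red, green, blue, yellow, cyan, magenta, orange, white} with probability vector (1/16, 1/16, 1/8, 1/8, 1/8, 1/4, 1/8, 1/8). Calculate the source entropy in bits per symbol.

Each probability is a power of 1/2, so log₂(1/p) is an integer.
H = Σ p·log₂(1/p) = 1/16·4 + 1/16·4 + 1/8·3 + 1/8·3 + 1/8·3 + 1/4·2 + 1/8·3 + 1/8·3 = 2.875 bits.

2.875 bits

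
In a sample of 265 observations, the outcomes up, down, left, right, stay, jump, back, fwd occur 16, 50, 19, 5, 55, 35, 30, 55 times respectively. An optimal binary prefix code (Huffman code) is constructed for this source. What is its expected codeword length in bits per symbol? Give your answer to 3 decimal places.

2.815 bits/symbol

Probabilities are the counts divided by 265.
Repeatedly combine the two least-probable nodes; the expected code length is the sum of the merged weights.
merge 1/53 + 16/265 → 21/265
merge 19/265 + 21/265 → 8/53
merge 6/53 + 7/53 → 13/53
merge 8/53 + 10/53 → 18/53
merge 11/53 + 11/53 → 22/53
merge 13/53 + 18/53 → 31/53
merge 22/53 + 31/53 → 1
L = 21/265 + 8/53 + 13/53 + 18/53 + 22/53 + 31/53 + 1 = 746/265 ≈ 2.815 bits/symbol.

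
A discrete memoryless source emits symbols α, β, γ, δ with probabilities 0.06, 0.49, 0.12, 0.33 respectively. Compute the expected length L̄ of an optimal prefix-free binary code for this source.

1.69 bits/symbol

Repeatedly combine the two least-probable nodes; the expected code length is the sum of the merged weights.
merge 3/50 + 3/25 → 9/50
merge 9/50 + 33/100 → 51/100
merge 49/100 + 51/100 → 1
L = 9/50 + 51/100 + 1 = 169/100 = 1.69 bits/symbol.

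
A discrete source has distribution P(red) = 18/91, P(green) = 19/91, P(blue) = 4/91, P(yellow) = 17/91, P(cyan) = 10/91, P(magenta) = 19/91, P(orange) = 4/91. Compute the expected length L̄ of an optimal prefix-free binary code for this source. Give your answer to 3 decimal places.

Repeatedly combine the two least-probable nodes; the expected code length is the sum of the merged weights.
merge 4/91 + 4/91 → 8/91
merge 8/91 + 10/91 → 18/91
merge 17/91 + 18/91 → 5/13
merge 18/91 + 19/91 → 37/91
merge 19/91 + 5/13 → 54/91
merge 37/91 + 54/91 → 1
L = 8/91 + 18/91 + 5/13 + 37/91 + 54/91 + 1 = 243/91 ≈ 2.670 bits/symbol.

2.670 bits/symbol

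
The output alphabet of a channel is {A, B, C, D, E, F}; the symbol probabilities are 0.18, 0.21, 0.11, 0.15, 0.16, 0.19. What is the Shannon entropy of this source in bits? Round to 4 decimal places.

2.5572 bits

H = −Σ pᵢ log₂ pᵢ.
−0.18·log₂(0.18) = 0.4453
−0.21·log₂(0.21) = 0.4728
−0.11·log₂(0.11) = 0.3503
−0.15·log₂(0.15) = 0.4105
−0.16·log₂(0.16) = 0.4230
−0.19·log₂(0.19) = 0.4552
Sum ≈ 2.5572 → 2.5572 bits.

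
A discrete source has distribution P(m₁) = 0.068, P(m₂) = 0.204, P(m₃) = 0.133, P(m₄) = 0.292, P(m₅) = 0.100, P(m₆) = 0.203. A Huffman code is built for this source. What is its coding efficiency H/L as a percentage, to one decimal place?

98.7%

Entropy H = −Σ p log₂ p ≈ 2.4364 bits.
Huffman merges: 17/250+1/10→21/125; 133/1000+21/125→301/1000; 203/1000+51/250→407/1000; 73/250+301/1000→593/1000; 407/1000+593/1000→1. L = 2469/1000 ≈ 2.4690.
Efficiency = H/L = 2.4364/2.4690 = 98.7%.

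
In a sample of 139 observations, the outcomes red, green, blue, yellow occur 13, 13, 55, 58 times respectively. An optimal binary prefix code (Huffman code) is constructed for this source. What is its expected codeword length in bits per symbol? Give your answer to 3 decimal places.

1.770 bits/symbol

Probabilities are the counts divided by 139.
Repeatedly combine the two least-probable nodes; the expected code length is the sum of the merged weights.
merge 13/139 + 13/139 → 26/139
merge 26/139 + 55/139 → 81/139
merge 58/139 + 81/139 → 1
L = 26/139 + 81/139 + 1 = 246/139 ≈ 1.770 bits/symbol.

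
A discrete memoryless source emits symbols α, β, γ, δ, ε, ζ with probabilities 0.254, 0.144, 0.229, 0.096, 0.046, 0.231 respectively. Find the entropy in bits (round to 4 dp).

H = −Σ pᵢ log₂ pᵢ.
−0.254·log₂(0.254) = 0.5022
−0.144·log₂(0.144) = 0.4026
−0.229·log₂(0.229) = 0.4870
−0.096·log₂(0.096) = 0.3246
−0.046·log₂(0.046) = 0.2043
−0.231·log₂(0.231) = 0.4883
Sum ≈ 2.4090 → 2.4090 bits.

2.4090 bits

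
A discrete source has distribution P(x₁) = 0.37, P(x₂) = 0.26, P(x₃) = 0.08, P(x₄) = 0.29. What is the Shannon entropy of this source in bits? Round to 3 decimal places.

1.845 bits

H = −Σ pᵢ log₂ pᵢ.
−0.37·log₂(0.37) = 0.5307
−0.26·log₂(0.26) = 0.5053
−0.08·log₂(0.08) = 0.2915
−0.29·log₂(0.29) = 0.5179
Sum ≈ 1.8454 → 1.845 bits.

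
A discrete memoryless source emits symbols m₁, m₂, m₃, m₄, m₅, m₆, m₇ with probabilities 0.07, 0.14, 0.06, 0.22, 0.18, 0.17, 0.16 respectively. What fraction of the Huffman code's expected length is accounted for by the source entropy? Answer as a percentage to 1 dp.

98.6%

Entropy H = −Σ p log₂ p ≈ 2.6927 bits.
Huffman merges: 3/50+7/100→13/100; 13/100+7/50→27/100; 4/25+17/100→33/100; 9/50+11/50→2/5; 27/100+33/100→3/5; 2/5+3/5→1. L = 273/100 ≈ 2.7300.
Efficiency = H/L = 2.6927/2.7300 = 98.6%.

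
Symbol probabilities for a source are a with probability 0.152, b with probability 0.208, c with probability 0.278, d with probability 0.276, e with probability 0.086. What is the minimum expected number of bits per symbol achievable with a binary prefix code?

2.238 bits/symbol

Repeatedly combine the two least-probable nodes; the expected code length is the sum of the merged weights.
merge 43/500 + 19/125 → 119/500
merge 26/125 + 119/500 → 223/500
merge 69/250 + 139/500 → 277/500
merge 223/500 + 277/500 → 1
L = 119/500 + 223/500 + 277/500 + 1 = 1119/500 = 2.238 bits/symbol.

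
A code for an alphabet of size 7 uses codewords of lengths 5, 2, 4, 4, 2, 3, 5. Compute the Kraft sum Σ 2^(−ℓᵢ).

0.8125

With common denominator 2^5 = 32: Σ 2^(−ℓᵢ) = 1/32 + 8/32 + 2/32 + 2/32 + 8/32 + 4/32 + 1/32 = 26/32 = 0.8125.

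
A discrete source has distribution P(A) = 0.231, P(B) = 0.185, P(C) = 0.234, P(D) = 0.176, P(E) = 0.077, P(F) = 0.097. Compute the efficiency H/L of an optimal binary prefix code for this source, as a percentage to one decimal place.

Entropy H = −Σ p log₂ p ≈ 2.4815 bits.
Huffman merges: 77/1000+97/1000→87/500; 87/500+22/125→7/20; 37/200+231/1000→52/125; 117/500+7/20→73/125; 52/125+73/125→1. L = 631/250 ≈ 2.5240.
Efficiency = H/L = 2.4815/2.5240 = 98.3%.

98.3%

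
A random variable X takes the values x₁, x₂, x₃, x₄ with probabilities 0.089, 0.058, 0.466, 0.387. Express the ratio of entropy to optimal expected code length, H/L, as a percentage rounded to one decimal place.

94.7%

Entropy H = −Σ p log₂ p ≈ 1.5922 bits.
Huffman merges: 29/500+89/1000→147/1000; 147/1000+387/1000→267/500; 233/500+267/500→1. L = 1681/1000 ≈ 1.6810.
Efficiency = H/L = 1.5922/1.6810 = 94.7%.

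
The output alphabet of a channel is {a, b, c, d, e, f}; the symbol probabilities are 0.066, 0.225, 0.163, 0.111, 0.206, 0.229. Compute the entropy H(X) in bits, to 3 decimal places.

2.478 bits

H = −Σ pᵢ log₂ pᵢ.
−0.066·log₂(0.066) = 0.2588
−0.225·log₂(0.225) = 0.4842
−0.163·log₂(0.163) = 0.4266
−0.111·log₂(0.111) = 0.3520
−0.206·log₂(0.206) = 0.4695
−0.229·log₂(0.229) = 0.4870
Sum ≈ 2.4781 → 2.478 bits.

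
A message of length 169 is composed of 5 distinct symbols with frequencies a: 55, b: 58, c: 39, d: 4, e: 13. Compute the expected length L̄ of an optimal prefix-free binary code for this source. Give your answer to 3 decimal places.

Probabilities are the counts divided by 169.
Repeatedly combine the two least-probable nodes; the expected code length is the sum of the merged weights.
merge 4/169 + 1/13 → 17/169
merge 17/169 + 3/13 → 56/169
merge 55/169 + 56/169 → 111/169
merge 58/169 + 111/169 → 1
L = 17/169 + 56/169 + 111/169 + 1 = 353/169 ≈ 2.089 bits/symbol.

2.089 bits/symbol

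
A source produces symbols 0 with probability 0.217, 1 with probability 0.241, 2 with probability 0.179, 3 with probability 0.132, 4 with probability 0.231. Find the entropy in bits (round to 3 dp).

2.291 bits

H = −Σ pᵢ log₂ pᵢ.
−0.217·log₂(0.217) = 0.4783
−0.241·log₂(0.241) = 0.4947
−0.179·log₂(0.179) = 0.4443
−0.132·log₂(0.132) = 0.3856
−0.231·log₂(0.231) = 0.4883
Sum ≈ 2.2913 → 2.291 bits.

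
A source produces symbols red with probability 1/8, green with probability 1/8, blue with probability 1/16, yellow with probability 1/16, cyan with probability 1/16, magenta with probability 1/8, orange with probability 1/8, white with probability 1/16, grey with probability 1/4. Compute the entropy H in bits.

Each probability is a power of 1/2, so log₂(1/p) is an integer.
H = Σ p·log₂(1/p) = 1/8·3 + 1/8·3 + 1/16·4 + 1/16·4 + 1/16·4 + 1/8·3 + 1/8·3 + 1/16·4 + 1/4·2 = 3 bits.

3 bits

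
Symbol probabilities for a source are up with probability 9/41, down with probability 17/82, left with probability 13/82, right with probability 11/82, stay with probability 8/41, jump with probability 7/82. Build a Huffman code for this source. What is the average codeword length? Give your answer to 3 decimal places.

Repeatedly combine the two least-probable nodes; the expected code length is the sum of the merged weights.
merge 7/82 + 11/82 → 9/41
merge 13/82 + 8/41 → 29/82
merge 17/82 + 9/41 → 35/82
merge 9/41 + 29/82 → 47/82
merge 35/82 + 47/82 → 1
L = 9/41 + 29/82 + 35/82 + 47/82 + 1 = 211/82 ≈ 2.573 bits/symbol.

2.573 bits/symbol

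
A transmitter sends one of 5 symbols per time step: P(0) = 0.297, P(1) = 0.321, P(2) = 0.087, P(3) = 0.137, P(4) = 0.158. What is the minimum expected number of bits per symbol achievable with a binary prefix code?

Repeatedly combine the two least-probable nodes; the expected code length is the sum of the merged weights.
merge 87/1000 + 137/1000 → 28/125
merge 79/500 + 28/125 → 191/500
merge 297/1000 + 321/1000 → 309/500
merge 191/500 + 309/500 → 1
L = 28/125 + 191/500 + 309/500 + 1 = 278/125 = 2.224 bits/symbol.

2.224 bits/symbol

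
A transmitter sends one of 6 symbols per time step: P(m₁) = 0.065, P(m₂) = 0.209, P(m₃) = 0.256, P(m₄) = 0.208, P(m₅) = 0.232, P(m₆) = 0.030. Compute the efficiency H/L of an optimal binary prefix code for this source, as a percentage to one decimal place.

Entropy H = −Σ p log₂ p ≈ 2.3435 bits.
Huffman merges: 3/100+13/200→19/200; 19/200+26/125→303/1000; 209/1000+29/125→441/1000; 32/125+303/1000→559/1000; 441/1000+559/1000→1. L = 1199/500 ≈ 2.3980.
Efficiency = H/L = 2.3435/2.3980 = 97.7%.

97.7%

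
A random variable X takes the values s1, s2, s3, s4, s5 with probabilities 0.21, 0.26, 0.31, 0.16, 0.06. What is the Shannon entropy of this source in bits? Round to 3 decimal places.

2.168 bits

H = −Σ pᵢ log₂ pᵢ.
−0.21·log₂(0.21) = 0.4728
−0.26·log₂(0.26) = 0.5053
−0.31·log₂(0.31) = 0.5238
−0.16·log₂(0.16) = 0.4230
−0.06·log₂(0.06) = 0.2435
Sum ≈ 2.1685 → 2.168 bits.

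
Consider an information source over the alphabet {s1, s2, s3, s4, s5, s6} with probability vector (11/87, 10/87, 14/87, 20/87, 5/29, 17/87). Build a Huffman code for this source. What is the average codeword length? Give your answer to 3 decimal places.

2.575 bits/symbol

Repeatedly combine the two least-probable nodes; the expected code length is the sum of the merged weights.
merge 10/87 + 11/87 → 7/29
merge 14/87 + 5/29 → 1/3
merge 17/87 + 20/87 → 37/87
merge 7/29 + 1/3 → 50/87
merge 37/87 + 50/87 → 1
L = 7/29 + 1/3 + 37/87 + 50/87 + 1 = 224/87 ≈ 2.575 bits/symbol.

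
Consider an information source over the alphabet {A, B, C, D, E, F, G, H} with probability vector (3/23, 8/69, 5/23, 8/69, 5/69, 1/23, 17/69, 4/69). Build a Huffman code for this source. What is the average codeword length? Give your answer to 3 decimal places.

Repeatedly combine the two least-probable nodes; the expected code length is the sum of the merged weights.
merge 1/23 + 4/69 → 7/69
merge 5/69 + 7/69 → 4/23
merge 8/69 + 8/69 → 16/69
merge 3/23 + 4/23 → 7/23
merge 5/23 + 16/69 → 31/69
merge 17/69 + 7/23 → 38/69
merge 31/69 + 38/69 → 1
L = 7/69 + 4/23 + 16/69 + 7/23 + 31/69 + 38/69 + 1 = 194/69 ≈ 2.812 bits/symbol.

2.812 bits/symbol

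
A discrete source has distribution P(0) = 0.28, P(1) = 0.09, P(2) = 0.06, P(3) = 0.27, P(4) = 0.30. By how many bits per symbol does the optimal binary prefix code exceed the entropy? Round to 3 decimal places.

0.048 bits

Entropy H = −Σ p log₂ p ≈ 2.1015 bits.
Huffman merges: 3/50+9/100→3/20; 3/20+27/100→21/50; 7/25+3/10→29/50; 21/50+29/50→1. L = 43/20 ≈ 2.1500.
L − H = 2.1500 − 2.1015 = 0.048 bits.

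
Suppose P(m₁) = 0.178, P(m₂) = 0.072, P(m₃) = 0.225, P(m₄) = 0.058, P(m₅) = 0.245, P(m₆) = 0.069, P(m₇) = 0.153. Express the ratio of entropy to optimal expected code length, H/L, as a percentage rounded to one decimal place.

Entropy H = −Σ p log₂ p ≈ 2.6167 bits.
Huffman merges: 29/500+69/1000→127/1000; 9/125+127/1000→199/1000; 153/1000+89/500→331/1000; 199/1000+9/40→53/125; 49/200+331/1000→72/125; 53/125+72/125→1. L = 2657/1000 ≈ 2.6570.
Efficiency = H/L = 2.6167/2.6570 = 98.5%.

98.5%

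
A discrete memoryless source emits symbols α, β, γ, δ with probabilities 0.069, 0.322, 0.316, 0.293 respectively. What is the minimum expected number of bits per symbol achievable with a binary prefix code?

2 bits/symbol

Repeatedly combine the two least-probable nodes; the expected code length is the sum of the merged weights.
merge 69/1000 + 293/1000 → 181/500
merge 79/250 + 161/500 → 319/500
merge 181/500 + 319/500 → 1
L = 181/500 + 319/500 + 1 = 2 bits/symbol.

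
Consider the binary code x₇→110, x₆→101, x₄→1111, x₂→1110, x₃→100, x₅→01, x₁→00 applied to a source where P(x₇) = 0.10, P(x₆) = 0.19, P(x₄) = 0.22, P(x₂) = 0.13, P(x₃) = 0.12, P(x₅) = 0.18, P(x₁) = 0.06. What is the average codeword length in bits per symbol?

3.11 bits/symbol

L̄ = Σ pᵢ·ℓᵢ = 0.10·3 + 0.19·3 + 0.22·4 + 0.13·4 + 0.12·3 + 0.18·2 + 0.06·2 = 3.11 bits/symbol.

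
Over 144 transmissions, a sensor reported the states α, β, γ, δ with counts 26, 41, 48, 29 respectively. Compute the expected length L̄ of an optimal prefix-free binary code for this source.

2 bits/symbol

Probabilities are the counts divided by 144.
Repeatedly combine the two least-probable nodes; the expected code length is the sum of the merged weights.
merge 13/72 + 29/144 → 55/144
merge 41/144 + 1/3 → 89/144
merge 55/144 + 89/144 → 1
L = 55/144 + 89/144 + 1 = 2 bits/symbol.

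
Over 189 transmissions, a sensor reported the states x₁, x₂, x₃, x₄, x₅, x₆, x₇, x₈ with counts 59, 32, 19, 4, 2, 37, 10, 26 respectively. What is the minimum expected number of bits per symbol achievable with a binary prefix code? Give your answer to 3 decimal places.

Probabilities are the counts divided by 189.
Repeatedly combine the two least-probable nodes; the expected code length is the sum of the merged weights.
merge 2/189 + 4/189 → 2/63
merge 2/63 + 10/189 → 16/189
merge 16/189 + 19/189 → 5/27
merge 26/189 + 32/189 → 58/189
merge 5/27 + 37/189 → 8/21
merge 58/189 + 59/189 → 13/21
merge 8/21 + 13/21 → 1
L = 2/63 + 16/189 + 5/27 + 58/189 + 8/21 + 13/21 + 1 = 493/189 ≈ 2.608 bits/symbol.

2.608 bits/symbol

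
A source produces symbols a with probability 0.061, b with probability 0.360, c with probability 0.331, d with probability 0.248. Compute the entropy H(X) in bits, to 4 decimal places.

H = −Σ pᵢ log₂ pᵢ.
−0.061·log₂(0.061) = 0.2461
−0.360·log₂(0.360) = 0.5306
−0.331·log₂(0.331) = 0.5280
−0.248·log₂(0.248) = 0.4989
Sum ≈ 1.8036 → 1.8036 bits.

1.8036 bits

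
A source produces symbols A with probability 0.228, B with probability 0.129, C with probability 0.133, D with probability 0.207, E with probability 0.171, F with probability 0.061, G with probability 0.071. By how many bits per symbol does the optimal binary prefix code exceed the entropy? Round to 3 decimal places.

Entropy H = −Σ p log₂ p ≈ 2.6777 bits.
Huffman merges: 61/1000+71/1000→33/250; 129/1000+33/250→261/1000; 133/1000+171/1000→38/125; 207/1000+57/250→87/200; 261/1000+38/125→113/200; 87/200+113/200→1. L = 2697/1000 ≈ 2.6970.
L − H = 2.6970 − 2.6777 = 0.019 bits.

0.019 bits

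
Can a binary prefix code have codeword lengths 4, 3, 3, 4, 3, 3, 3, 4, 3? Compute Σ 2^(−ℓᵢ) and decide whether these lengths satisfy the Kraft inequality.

0.9375; yes

With common denominator 2^4 = 16: Σ 2^(−ℓᵢ) = 1/16 + 2/16 + 2/16 + 1/16 + 2/16 + 2/16 + 2/16 + 1/16 + 2/16 = 15/16 = 0.9375.
Kraft's inequality requires Σ ≤ 1; here Σ = 0.9375 ≤ 1, so such a prefix code exists.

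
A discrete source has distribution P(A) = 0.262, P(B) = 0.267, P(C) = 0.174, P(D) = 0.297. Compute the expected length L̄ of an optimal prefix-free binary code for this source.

Repeatedly combine the two least-probable nodes; the expected code length is the sum of the merged weights.
merge 87/500 + 131/500 → 109/250
merge 267/1000 + 297/1000 → 141/250
merge 109/250 + 141/250 → 1
L = 109/250 + 141/250 + 1 = 2 bits/symbol.

2 bits/symbol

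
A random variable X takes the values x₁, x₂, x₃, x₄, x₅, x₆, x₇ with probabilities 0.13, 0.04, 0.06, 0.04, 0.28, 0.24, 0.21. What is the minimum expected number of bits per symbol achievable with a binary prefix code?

Repeatedly combine the two least-probable nodes; the expected code length is the sum of the merged weights.
merge 1/25 + 1/25 → 2/25
merge 3/50 + 2/25 → 7/50
merge 13/100 + 7/50 → 27/100
merge 21/100 + 6/25 → 9/20
merge 27/100 + 7/25 → 11/20
merge 9/20 + 11/20 → 1
L = 2/25 + 7/50 + 27/100 + 9/20 + 11/20 + 1 = 249/100 = 2.49 bits/symbol.

2.49 bits/symbol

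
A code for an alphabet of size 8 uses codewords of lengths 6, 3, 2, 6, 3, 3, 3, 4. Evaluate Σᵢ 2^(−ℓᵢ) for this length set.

0.84375

With common denominator 2^6 = 64: Σ 2^(−ℓᵢ) = 1/64 + 8/64 + 16/64 + 1/64 + 8/64 + 8/64 + 8/64 + 4/64 = 54/64 = 0.84375.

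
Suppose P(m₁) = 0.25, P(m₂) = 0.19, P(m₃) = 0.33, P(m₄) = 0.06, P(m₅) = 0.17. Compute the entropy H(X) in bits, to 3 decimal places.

H = −Σ pᵢ log₂ pᵢ.
−0.25·log₂(0.25) = 0.5000
−0.19·log₂(0.19) = 0.4552
−0.33·log₂(0.33) = 0.5278
−0.06·log₂(0.06) = 0.2435
−0.17·log₂(0.17) = 0.4346
Sum ≈ 2.1612 → 2.161 bits.

2.161 bits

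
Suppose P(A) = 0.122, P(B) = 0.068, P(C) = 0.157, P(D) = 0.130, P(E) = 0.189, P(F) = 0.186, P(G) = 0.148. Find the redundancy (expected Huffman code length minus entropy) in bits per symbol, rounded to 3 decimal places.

Entropy H = −Σ p log₂ p ≈ 2.7496 bits.
Huffman merges: 17/250+61/500→19/100; 13/100+37/250→139/500; 157/1000+93/500→343/1000; 189/1000+19/100→379/1000; 139/500+343/1000→621/1000; 379/1000+621/1000→1. L = 2811/1000 ≈ 2.8110.
L − H = 2.8110 − 2.7496 = 0.061 bits.

0.061 bits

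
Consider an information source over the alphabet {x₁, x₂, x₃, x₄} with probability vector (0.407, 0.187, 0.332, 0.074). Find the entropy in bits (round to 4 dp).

H = −Σ pᵢ log₂ pᵢ.
−0.407·log₂(0.407) = 0.5278
−0.187·log₂(0.187) = 0.4523
−0.332·log₂(0.332) = 0.5281
−0.074·log₂(0.074) = 0.2780
Sum ≈ 1.7863 → 1.7863 bits.

1.7863 bits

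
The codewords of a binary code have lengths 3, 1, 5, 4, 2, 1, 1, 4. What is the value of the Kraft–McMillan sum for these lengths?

With common denominator 2^5 = 32: Σ 2^(−ℓᵢ) = 4/32 + 16/32 + 1/32 + 2/32 + 8/32 + 16/32 + 16/32 + 2/32 = 65/32 = 2.03125.

2.03125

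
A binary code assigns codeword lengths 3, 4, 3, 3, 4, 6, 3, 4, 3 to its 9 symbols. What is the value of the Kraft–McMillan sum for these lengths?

With common denominator 2^6 = 64: Σ 2^(−ℓᵢ) = 8/64 + 4/64 + 8/64 + 8/64 + 4/64 + 1/64 + 8/64 + 4/64 + 8/64 = 53/64 = 0.828125.

0.828125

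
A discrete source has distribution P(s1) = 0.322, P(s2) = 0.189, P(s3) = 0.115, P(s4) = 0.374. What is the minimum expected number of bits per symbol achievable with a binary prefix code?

Repeatedly combine the two least-probable nodes; the expected code length is the sum of the merged weights.
merge 23/200 + 189/1000 → 38/125
merge 38/125 + 161/500 → 313/500
merge 187/500 + 313/500 → 1
L = 38/125 + 313/500 + 1 = 193/100 = 1.93 bits/symbol.

1.93 bits/symbol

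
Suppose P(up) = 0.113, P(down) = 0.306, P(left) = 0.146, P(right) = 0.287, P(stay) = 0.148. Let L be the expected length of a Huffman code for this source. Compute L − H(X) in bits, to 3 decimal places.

0.051 bits

Entropy H = −Σ p log₂ p ≈ 2.2083 bits.
Huffman merges: 113/1000+73/500→259/1000; 37/250+259/1000→407/1000; 287/1000+153/500→593/1000; 407/1000+593/1000→1. L = 2259/1000 ≈ 2.2590.
L − H = 2.2590 − 2.2083 = 0.051 bits.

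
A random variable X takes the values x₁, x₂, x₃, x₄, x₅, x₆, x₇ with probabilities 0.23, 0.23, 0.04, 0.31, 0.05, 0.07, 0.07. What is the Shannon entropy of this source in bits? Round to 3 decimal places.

H = −Σ pᵢ log₂ pᵢ.
−0.23·log₂(0.23) = 0.4877
−0.23·log₂(0.23) = 0.4877
−0.04·log₂(0.04) = 0.1858
−0.31·log₂(0.31) = 0.5238
−0.05·log₂(0.05) = 0.2161
−0.07·log₂(0.07) = 0.2686
−0.07·log₂(0.07) = 0.2686
Sum ≈ 2.4381 → 2.438 bits.

2.438 bits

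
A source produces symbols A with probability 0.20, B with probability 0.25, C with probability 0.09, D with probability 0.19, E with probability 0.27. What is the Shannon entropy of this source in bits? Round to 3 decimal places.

H = −Σ pᵢ log₂ pᵢ.
−0.20·log₂(0.20) = 0.4644
−0.25·log₂(0.25) = 0.5000
−0.09·log₂(0.09) = 0.3127
−0.19·log₂(0.19) = 0.4552
−0.27·log₂(0.27) = 0.5100
Sum ≈ 2.2423 → 2.242 bits.

2.242 bits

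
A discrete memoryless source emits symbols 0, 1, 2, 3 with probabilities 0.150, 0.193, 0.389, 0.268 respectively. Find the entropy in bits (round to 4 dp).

H = −Σ pᵢ log₂ pᵢ.
−0.150·log₂(0.150) = 0.4105
−0.193·log₂(0.193) = 0.4581
−0.389·log₂(0.389) = 0.5299
−0.268·log₂(0.268) = 0.5091
Sum ≈ 1.9076 → 1.9076 bits.

1.9076 bits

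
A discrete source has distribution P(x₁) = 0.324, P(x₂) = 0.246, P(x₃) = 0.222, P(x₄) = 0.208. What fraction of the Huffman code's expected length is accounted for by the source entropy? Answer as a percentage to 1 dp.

98.9%

Entropy H = −Σ p log₂ p ≈ 1.9778 bits.
Huffman merges: 26/125+111/500→43/100; 123/500+81/250→57/100; 43/100+57/100→1. L = 2 ≈ 2.0000.
Efficiency = H/L = 1.9778/2.0000 = 98.9%.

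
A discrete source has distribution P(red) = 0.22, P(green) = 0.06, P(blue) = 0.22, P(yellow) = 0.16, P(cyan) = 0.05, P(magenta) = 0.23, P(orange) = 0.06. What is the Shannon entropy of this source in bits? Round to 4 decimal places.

2.5750 bits

H = −Σ pᵢ log₂ pᵢ.
−0.22·log₂(0.22) = 0.4806
−0.06·log₂(0.06) = 0.2435
−0.22·log₂(0.22) = 0.4806
−0.16·log₂(0.16) = 0.4230
−0.05·log₂(0.05) = 0.2161
−0.23·log₂(0.23) = 0.4877
−0.06·log₂(0.06) = 0.2435
Sum ≈ 2.5750 → 2.5750 bits.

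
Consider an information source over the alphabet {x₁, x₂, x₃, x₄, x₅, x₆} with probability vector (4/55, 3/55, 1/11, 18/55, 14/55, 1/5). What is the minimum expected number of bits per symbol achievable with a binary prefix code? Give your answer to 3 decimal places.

2.345 bits/symbol

Repeatedly combine the two least-probable nodes; the expected code length is the sum of the merged weights.
merge 3/55 + 4/55 → 7/55
merge 1/11 + 7/55 → 12/55
merge 1/5 + 12/55 → 23/55
merge 14/55 + 18/55 → 32/55
merge 23/55 + 32/55 → 1
L = 7/55 + 12/55 + 23/55 + 32/55 + 1 = 129/55 ≈ 2.345 bits/symbol.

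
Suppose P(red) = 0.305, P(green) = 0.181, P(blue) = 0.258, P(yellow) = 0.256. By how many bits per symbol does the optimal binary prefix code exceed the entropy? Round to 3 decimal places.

0.024 bits

Entropy H = −Σ p log₂ p ≈ 1.9764 bits.
Huffman merges: 181/1000+32/125→437/1000; 129/500+61/200→563/1000; 437/1000+563/1000→1. L = 2 ≈ 2.0000.
L − H = 2.0000 − 1.9764 = 0.024 bits.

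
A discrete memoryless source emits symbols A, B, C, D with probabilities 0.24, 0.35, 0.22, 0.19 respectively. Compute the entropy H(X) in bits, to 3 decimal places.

H = −Σ pᵢ log₂ pᵢ.
−0.24·log₂(0.24) = 0.4941
−0.35·log₂(0.35) = 0.5301
−0.22·log₂(0.22) = 0.4806
−0.19·log₂(0.19) = 0.4552
Sum ≈ 1.9600 → 1.960 bits.

1.960 bits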